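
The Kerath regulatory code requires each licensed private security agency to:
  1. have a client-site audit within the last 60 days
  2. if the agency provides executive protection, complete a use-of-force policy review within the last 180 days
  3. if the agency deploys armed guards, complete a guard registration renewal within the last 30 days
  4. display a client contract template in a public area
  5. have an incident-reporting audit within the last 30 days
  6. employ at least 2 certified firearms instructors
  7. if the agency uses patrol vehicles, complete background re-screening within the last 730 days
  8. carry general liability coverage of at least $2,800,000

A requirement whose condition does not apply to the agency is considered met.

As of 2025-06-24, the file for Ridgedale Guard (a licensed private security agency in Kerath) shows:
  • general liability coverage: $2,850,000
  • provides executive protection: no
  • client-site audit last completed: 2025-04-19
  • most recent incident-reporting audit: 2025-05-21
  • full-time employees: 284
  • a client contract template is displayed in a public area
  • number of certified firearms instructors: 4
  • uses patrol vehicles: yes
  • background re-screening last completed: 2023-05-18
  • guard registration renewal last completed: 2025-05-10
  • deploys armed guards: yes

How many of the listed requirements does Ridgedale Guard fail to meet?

1. client-site audit 66 days ago vs limit 60 → not met
2. condition 'provides executive protection' does not hold → requirement n/a → met
3. condition 'deploys armed guards' holds; guard registration renewal 45 days ago vs limit 30 → not met
4. client contract template present → met
5. incident-reporting audit 34 days ago vs limit 30 → not met
6. certified firearms instructors 4 ≥ 2 → met
7. condition 'uses patrol vehicles' holds; background re-screening 768 days ago vs limit 730 → not met
8. general liability coverage $2,850,000 ≥ $2,800,000 → met
Not met: 4 of 8

4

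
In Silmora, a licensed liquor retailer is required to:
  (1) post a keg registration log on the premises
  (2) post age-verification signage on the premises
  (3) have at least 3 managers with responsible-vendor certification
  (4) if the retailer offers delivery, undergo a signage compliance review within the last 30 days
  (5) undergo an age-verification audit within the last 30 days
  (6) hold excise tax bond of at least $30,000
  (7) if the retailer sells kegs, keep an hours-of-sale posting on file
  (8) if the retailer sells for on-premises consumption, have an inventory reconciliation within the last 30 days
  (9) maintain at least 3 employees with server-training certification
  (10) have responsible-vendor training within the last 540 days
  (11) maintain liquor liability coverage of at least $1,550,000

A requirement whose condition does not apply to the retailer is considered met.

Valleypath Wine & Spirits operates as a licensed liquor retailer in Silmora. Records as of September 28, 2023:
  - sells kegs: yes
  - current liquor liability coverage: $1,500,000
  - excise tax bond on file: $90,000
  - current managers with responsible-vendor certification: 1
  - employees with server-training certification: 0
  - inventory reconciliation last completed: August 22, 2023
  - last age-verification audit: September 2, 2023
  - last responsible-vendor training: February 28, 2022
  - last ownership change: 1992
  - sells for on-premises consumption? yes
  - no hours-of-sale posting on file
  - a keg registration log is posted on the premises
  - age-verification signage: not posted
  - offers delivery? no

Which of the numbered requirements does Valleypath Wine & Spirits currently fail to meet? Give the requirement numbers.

1. keg registration log present → met
2. age-verification signage absent → not met
3. managers with responsible-vendor certification 1 < 3 → not met
4. condition 'offers delivery' does not hold → requirement n/a → met
5. age-verification audit 26 days ago vs limit 30 → met
6. excise tax bond $90,000 ≥ $30,000 → met
7. condition 'sells kegs' holds; hours-of-sale posting absent → not met
8. condition 'sells for on-premises consumption' holds; inventory reconciliation 37 days ago vs limit 30 → not met
9. employees with server-training certification 0 < 3 → not met
10. responsible-vendor training 577 days ago vs limit 540 → not met
11. liquor liability coverage $1,500,000 < $1,550,000 → not met
Not met: 2, 3, 7, 8, 9, 10, 11

2, 3, 7, 8, 9, 10, 11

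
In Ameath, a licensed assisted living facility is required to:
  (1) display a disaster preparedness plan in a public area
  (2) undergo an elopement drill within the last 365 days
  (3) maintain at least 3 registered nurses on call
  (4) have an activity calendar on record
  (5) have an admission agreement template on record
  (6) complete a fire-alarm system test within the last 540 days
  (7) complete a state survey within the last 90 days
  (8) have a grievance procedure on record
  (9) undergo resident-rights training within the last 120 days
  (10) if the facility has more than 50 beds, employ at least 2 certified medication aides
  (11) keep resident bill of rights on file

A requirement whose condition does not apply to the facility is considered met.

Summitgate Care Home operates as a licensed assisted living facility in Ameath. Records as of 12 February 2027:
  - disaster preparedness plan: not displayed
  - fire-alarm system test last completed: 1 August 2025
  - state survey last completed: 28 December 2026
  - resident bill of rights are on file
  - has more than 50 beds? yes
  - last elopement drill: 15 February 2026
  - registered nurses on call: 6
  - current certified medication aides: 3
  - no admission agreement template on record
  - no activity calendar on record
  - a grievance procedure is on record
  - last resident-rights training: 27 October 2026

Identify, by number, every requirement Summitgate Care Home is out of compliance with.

1. disaster preparedness plan absent → not met
2. elopement drill 362 days ago vs limit 365 → met
3. registered nurses on call 6 ≥ 3 → met
4. activity calendar absent → not met
5. admission agreement template absent → not met
6. fire-alarm system test 560 days ago vs limit 540 → not met
7. state survey 46 days ago vs limit 90 → met
8. grievance procedure present → met
9. resident-rights training 108 days ago vs limit 120 → met
10. condition 'has more than 50 beds' holds; certified medication aides 3 ≥ 2 → met
11. resident bill of rights present → met
Not met: 1, 4, 5, 6

1, 4, 5, 6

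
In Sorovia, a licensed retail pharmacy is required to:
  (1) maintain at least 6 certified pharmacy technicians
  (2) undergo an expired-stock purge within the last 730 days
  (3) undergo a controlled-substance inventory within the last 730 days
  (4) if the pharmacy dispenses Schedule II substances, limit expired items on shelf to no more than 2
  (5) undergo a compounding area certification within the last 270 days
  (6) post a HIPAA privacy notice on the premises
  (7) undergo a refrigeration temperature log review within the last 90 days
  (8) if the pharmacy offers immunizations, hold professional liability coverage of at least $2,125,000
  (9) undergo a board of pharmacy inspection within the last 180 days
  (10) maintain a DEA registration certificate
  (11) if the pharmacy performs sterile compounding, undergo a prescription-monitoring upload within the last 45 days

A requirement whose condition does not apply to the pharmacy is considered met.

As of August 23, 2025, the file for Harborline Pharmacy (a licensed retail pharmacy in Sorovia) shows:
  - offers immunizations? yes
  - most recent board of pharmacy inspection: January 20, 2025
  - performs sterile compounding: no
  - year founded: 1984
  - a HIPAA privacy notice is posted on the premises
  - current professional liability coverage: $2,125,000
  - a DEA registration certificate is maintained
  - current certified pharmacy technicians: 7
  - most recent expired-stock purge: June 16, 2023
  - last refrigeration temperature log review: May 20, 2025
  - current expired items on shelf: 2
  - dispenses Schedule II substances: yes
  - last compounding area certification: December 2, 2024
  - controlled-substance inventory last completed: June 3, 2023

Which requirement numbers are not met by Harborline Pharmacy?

2, 3, 7, 9

1. certified pharmacy technicians 7 ≥ 6 → met
2. expired-stock purge 799 days ago vs limit 730 → not met
3. controlled-substance inventory 812 days ago vs limit 730 → not met
4. condition 'dispenses Schedule II substances' holds; expired items on shelf 2 ≤ 2 → met
5. compounding area certification 264 days ago vs limit 270 → met
6. HIPAA privacy notice present → met
7. refrigeration temperature log review 95 days ago vs limit 90 → not met
8. condition 'offers immunizations' holds; professional liability coverage $2,125,000 ≥ $2,125,000 → met
9. board of pharmacy inspection 215 days ago vs limit 180 → not met
10. DEA registration certificate present → met
11. condition 'performs sterile compounding' does not hold → requirement n/a → met
Not met: 2, 3, 7, 9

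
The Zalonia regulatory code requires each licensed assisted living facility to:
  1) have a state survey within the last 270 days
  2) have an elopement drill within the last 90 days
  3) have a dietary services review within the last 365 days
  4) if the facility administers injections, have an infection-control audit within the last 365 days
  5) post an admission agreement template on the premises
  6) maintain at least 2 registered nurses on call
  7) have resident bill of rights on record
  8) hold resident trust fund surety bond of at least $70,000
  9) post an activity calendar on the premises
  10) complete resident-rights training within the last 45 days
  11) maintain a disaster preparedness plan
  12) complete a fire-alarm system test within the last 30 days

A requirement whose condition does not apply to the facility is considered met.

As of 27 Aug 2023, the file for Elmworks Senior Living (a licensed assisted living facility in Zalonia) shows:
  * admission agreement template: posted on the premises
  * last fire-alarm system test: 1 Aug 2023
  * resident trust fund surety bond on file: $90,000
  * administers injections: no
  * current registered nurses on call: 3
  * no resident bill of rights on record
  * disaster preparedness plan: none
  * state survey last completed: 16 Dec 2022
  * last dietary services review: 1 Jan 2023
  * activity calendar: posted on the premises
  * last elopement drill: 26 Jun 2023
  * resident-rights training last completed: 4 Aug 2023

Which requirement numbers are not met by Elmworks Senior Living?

1. state survey 254 days ago vs limit 270 → met
2. elopement drill 62 days ago vs limit 90 → met
3. dietary services review 238 days ago vs limit 365 → met
4. condition 'administers injections' does not hold → requirement n/a → met
5. admission agreement template present → met
6. registered nurses on call 3 ≥ 2 → met
7. resident bill of rights absent → not met
8. resident trust fund surety bond $90,000 ≥ $70,000 → met
9. activity calendar present → met
10. resident-rights training 23 days ago vs limit 45 → met
11. disaster preparedness plan absent → not met
12. fire-alarm system test 26 days ago vs limit 30 → met
Not met: 7, 11

7, 11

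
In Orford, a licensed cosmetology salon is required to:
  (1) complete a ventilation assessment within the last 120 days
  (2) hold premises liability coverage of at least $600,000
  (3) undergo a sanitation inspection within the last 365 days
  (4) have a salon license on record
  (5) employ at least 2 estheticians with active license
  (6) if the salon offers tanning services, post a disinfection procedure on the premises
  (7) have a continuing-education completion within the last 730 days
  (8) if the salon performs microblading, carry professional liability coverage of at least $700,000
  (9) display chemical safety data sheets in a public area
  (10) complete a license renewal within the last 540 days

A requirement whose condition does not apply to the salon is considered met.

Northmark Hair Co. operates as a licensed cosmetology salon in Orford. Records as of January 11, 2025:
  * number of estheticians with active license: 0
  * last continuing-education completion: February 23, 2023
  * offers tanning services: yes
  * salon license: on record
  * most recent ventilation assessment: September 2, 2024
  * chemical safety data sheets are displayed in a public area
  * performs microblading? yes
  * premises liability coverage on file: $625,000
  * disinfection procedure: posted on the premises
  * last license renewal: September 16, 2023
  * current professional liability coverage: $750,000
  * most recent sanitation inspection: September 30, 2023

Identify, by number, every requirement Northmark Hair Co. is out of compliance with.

1. ventilation assessment 131 days ago vs limit 120 → not met
2. premises liability coverage $625,000 ≥ $600,000 → met
3. sanitation inspection 469 days ago vs limit 365 → not met
4. salon license present → met
5. estheticians with active license 0 < 2 → not met
6. condition 'offers tanning services' holds; disinfection procedure present → met
7. continuing-education completion 688 days ago vs limit 730 → met
8. condition 'performs microblading' holds; professional liability coverage $750,000 ≥ $700,000 → met
9. chemical safety data sheets present → met
10. license renewal 483 days ago vs limit 540 → met
Not met: 1, 3, 5

1, 3, 5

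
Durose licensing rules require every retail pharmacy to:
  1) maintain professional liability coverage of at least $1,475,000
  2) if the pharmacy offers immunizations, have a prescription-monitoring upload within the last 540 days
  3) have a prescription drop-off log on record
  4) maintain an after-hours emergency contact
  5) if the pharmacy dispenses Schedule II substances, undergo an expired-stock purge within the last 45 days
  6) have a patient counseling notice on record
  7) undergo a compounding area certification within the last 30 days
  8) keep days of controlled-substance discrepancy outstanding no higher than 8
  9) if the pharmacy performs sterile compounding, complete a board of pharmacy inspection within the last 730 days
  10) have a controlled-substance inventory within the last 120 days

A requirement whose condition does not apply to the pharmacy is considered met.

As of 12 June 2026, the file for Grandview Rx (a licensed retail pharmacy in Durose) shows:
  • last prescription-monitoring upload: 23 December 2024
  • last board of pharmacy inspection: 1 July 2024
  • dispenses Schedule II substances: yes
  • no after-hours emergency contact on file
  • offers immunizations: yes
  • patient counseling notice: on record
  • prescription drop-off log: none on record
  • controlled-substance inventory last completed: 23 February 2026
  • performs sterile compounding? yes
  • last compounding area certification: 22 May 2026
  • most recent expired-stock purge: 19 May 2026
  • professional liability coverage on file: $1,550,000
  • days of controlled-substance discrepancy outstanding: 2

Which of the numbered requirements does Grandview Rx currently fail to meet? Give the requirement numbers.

1. professional liability coverage $1,550,000 ≥ $1,475,000 → met
2. condition 'offers immunizations' holds; prescription-monitoring upload 536 days ago vs limit 540 → met
3. prescription drop-off log absent → not met
4. after-hours emergency contact absent → not met
5. condition 'dispenses Schedule II substances' holds; expired-stock purge 24 days ago vs limit 45 → met
6. patient counseling notice present → met
7. compounding area certification 21 days ago vs limit 30 → met
8. days of controlled-substance discrepancy outstanding 2 ≤ 8 → met
9. condition 'performs sterile compounding' holds; board of pharmacy inspection 711 days ago vs limit 730 → met
10. controlled-substance inventory 109 days ago vs limit 120 → met
Not met: 3, 4

3, 4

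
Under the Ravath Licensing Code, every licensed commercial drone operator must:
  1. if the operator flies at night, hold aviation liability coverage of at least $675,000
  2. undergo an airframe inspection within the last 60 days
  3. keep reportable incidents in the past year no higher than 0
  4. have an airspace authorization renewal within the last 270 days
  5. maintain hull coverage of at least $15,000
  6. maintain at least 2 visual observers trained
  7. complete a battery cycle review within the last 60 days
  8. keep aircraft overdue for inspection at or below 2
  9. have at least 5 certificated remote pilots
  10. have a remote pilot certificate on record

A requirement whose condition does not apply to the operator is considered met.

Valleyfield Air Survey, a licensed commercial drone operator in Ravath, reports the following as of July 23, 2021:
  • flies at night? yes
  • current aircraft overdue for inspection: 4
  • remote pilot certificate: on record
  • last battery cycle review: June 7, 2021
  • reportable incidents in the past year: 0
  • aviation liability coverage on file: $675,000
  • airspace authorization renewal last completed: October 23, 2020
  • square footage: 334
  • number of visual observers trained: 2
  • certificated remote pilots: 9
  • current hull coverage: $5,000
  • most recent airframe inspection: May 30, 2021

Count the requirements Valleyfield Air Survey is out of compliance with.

3

1. condition 'flies at night' holds; aviation liability coverage $675,000 ≥ $675,000 → met
2. airframe inspection 54 days ago vs limit 60 → met
3. reportable incidents in the past year 0 ≤ 0 → met
4. airspace authorization renewal 273 days ago vs limit 270 → not met
5. hull coverage $5,000 < $15,000 → not met
6. visual observers trained 2 ≥ 2 → met
7. battery cycle review 46 days ago vs limit 60 → met
8. aircraft overdue for inspection 4 > 2 → not met
9. certificated remote pilots 9 ≥ 5 → met
10. remote pilot certificate present → met
Not met: 3 of 10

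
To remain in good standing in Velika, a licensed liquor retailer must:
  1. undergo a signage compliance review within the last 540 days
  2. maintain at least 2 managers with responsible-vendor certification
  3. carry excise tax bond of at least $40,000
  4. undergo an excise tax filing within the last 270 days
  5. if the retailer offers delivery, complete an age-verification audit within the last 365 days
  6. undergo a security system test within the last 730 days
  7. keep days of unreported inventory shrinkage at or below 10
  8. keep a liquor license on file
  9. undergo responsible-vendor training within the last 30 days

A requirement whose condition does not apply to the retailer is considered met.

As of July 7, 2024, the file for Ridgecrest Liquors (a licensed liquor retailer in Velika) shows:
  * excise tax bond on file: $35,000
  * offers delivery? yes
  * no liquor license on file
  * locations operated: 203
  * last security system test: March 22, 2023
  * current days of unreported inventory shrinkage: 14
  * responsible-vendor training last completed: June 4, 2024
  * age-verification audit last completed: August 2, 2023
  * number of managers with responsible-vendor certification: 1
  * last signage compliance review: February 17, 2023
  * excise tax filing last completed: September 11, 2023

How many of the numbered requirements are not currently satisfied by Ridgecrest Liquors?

1. signage compliance review 506 days ago vs limit 540 → met
2. managers with responsible-vendor certification 1 < 2 → not met
3. excise tax bond $35,000 < $40,000 → not met
4. excise tax filing 300 days ago vs limit 270 → not met
5. condition 'offers delivery' holds; age-verification audit 340 days ago vs limit 365 → met
6. security system test 473 days ago vs limit 730 → met
7. days of unreported inventory shrinkage 14 > 10 → not met
8. liquor license absent → not met
9. responsible-vendor training 33 days ago vs limit 30 → not met
Not met: 6 of 9

6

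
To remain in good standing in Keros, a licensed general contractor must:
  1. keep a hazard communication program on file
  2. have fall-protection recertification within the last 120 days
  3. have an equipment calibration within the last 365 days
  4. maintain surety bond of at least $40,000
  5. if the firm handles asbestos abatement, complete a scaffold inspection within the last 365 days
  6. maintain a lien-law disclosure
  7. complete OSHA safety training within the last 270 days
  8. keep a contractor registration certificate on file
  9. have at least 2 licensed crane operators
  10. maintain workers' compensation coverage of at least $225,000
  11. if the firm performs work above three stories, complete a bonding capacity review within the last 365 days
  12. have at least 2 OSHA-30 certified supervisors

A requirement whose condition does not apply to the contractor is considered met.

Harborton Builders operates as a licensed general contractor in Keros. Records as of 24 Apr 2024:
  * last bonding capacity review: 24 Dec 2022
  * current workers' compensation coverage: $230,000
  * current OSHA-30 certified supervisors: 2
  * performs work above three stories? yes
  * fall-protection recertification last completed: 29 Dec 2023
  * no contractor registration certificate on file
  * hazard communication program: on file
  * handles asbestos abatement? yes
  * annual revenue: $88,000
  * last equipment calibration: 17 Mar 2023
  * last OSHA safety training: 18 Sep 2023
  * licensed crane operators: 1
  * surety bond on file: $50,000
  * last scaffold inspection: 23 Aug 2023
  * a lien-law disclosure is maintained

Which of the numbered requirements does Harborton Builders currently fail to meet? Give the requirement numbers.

3, 8, 9, 11

1. hazard communication program present → met
2. fall-protection recertification 117 days ago vs limit 120 → met
3. equipment calibration 404 days ago vs limit 365 → not met
4. surety bond $50,000 ≥ $40,000 → met
5. condition 'handles asbestos abatement' holds; scaffold inspection 245 days ago vs limit 365 → met
6. lien-law disclosure present → met
7. OSHA safety training 219 days ago vs limit 270 → met
8. contractor registration certificate absent → not met
9. licensed crane operators 1 < 2 → not met
10. workers' compensation coverage $230,000 ≥ $225,000 → met
11. condition 'performs work above three stories' holds; bonding capacity review 487 days ago vs limit 365 → not met
12. OSHA-30 certified supervisors 2 ≥ 2 → met
Not met: 3, 8, 9, 11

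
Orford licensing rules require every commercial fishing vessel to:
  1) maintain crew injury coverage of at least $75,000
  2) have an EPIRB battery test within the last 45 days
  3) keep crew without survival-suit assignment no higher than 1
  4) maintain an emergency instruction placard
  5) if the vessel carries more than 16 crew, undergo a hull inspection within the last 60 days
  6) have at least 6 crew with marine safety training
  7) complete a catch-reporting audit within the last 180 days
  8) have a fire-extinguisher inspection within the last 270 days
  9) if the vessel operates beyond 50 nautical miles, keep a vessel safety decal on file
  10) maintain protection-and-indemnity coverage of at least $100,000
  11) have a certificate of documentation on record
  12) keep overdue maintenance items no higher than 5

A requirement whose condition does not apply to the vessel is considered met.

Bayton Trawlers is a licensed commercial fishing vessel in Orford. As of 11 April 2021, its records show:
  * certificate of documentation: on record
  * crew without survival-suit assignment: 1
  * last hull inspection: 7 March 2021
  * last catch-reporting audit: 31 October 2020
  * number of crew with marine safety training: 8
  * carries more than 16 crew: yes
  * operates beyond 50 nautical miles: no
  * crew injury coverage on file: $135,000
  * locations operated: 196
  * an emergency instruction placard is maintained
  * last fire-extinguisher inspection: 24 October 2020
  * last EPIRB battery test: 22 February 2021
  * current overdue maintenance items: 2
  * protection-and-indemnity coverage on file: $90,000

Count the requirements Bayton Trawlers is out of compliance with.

1. crew injury coverage $135,000 ≥ $75,000 → met
2. EPIRB battery test 48 days ago vs limit 45 → not met
3. crew without survival-suit assignment 1 ≤ 1 → met
4. emergency instruction placard present → met
5. condition 'carries more than 16 crew' holds; hull inspection 35 days ago vs limit 60 → met
6. crew with marine safety training 8 ≥ 6 → met
7. catch-reporting audit 162 days ago vs limit 180 → met
8. fire-extinguisher inspection 169 days ago vs limit 270 → met
9. condition 'operates beyond 50 nautical miles' does not hold → requirement n/a → met
10. protection-and-indemnity coverage $90,000 < $100,000 → not met
11. certificate of documentation present → met
12. overdue maintenance items 2 ≤ 5 → met
Not met: 2 of 12

2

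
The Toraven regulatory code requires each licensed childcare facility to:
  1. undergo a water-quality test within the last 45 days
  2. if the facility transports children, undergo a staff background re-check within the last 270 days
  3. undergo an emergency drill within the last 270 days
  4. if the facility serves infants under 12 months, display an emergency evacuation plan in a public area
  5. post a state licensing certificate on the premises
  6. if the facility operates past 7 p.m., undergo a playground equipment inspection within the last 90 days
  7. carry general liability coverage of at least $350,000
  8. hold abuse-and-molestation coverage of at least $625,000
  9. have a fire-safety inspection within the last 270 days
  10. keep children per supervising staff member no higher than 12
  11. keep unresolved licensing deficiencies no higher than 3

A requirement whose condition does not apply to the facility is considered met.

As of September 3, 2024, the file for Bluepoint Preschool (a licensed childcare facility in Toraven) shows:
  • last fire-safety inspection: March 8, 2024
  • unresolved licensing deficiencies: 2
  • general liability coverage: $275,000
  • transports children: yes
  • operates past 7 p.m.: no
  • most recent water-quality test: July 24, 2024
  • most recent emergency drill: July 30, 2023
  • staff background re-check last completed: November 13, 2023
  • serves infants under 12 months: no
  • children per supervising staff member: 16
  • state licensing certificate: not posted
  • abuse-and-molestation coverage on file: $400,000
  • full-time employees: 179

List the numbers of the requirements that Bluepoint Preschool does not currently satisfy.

2, 3, 5, 7, 8, 10

1. water-quality test 41 days ago vs limit 45 → met
2. condition 'transports children' holds; staff background re-check 295 days ago vs limit 270 → not met
3. emergency drill 401 days ago vs limit 270 → not met
4. condition 'serves infants under 12 months' does not hold → requirement n/a → met
5. state licensing certificate absent → not met
6. condition 'operates past 7 p.m.' does not hold → requirement n/a → met
7. general liability coverage $275,000 < $350,000 → not met
8. abuse-and-molestation coverage $400,000 < $625,000 → not met
9. fire-safety inspection 179 days ago vs limit 270 → met
10. children per supervising staff member 16 > 12 → not met
11. unresolved licensing deficiencies 2 ≤ 3 → met
Not met: 2, 3, 5, 7, 8, 10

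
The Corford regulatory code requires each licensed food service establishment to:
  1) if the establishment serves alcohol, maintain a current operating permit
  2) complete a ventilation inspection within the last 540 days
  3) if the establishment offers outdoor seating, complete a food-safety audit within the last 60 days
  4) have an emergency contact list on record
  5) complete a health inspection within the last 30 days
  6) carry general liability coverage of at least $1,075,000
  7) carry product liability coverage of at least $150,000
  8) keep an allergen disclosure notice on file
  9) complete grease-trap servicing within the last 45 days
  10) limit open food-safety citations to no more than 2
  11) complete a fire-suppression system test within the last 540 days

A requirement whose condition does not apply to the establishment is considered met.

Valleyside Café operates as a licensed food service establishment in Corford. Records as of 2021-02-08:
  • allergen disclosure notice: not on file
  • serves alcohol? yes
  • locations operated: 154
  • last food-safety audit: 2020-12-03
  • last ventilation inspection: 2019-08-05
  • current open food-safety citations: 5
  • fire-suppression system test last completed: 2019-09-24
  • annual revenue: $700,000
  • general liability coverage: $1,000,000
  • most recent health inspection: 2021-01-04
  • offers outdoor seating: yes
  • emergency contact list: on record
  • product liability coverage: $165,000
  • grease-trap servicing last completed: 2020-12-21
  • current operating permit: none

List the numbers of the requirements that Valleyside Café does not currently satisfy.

1, 2, 3, 5, 6, 8, 9, 10

1. condition 'serves alcohol' holds; current operating permit absent → not met
2. ventilation inspection 553 days ago vs limit 540 → not met
3. condition 'offers outdoor seating' holds; food-safety audit 67 days ago vs limit 60 → not met
4. emergency contact list present → met
5. health inspection 35 days ago vs limit 30 → not met
6. general liability coverage $1,000,000 < $1,075,000 → not met
7. product liability coverage $165,000 ≥ $150,000 → met
8. allergen disclosure notice absent → not met
9. grease-trap servicing 49 days ago vs limit 45 → not met
10. open food-safety citations 5 > 2 → not met
11. fire-suppression system test 503 days ago vs limit 540 → met
Not met: 1, 2, 3, 5, 6, 8, 9, 10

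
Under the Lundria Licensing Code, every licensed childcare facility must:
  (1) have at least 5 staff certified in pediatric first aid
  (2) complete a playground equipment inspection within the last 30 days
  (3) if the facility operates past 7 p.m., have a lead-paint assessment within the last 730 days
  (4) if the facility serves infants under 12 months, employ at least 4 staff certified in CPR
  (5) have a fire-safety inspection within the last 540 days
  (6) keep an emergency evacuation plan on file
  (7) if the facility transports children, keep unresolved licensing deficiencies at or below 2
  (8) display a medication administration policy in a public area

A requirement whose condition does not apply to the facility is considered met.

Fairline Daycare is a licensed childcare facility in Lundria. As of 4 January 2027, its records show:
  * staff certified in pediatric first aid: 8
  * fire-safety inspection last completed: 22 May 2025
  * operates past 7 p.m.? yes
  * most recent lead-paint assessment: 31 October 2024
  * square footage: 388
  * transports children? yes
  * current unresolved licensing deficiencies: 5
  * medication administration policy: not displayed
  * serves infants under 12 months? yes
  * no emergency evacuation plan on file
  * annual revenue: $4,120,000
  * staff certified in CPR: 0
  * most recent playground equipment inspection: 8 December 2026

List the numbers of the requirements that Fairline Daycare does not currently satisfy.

1. staff certified in pediatric first aid 8 ≥ 5 → met
2. playground equipment inspection 27 days ago vs limit 30 → met
3. condition 'operates past 7 p.m.' holds; lead-paint assessment 795 days ago vs limit 730 → not met
4. condition 'serves infants under 12 months' holds; staff certified in CPR 0 < 4 → not met
5. fire-safety inspection 592 days ago vs limit 540 → not met
6. emergency evacuation plan absent → not met
7. condition 'transports children' holds; unresolved licensing deficiencies 5 > 2 → not met
8. medication administration policy absent → not met
Not met: 3, 4, 5, 6, 7, 8

3, 4, 5, 6, 7, 8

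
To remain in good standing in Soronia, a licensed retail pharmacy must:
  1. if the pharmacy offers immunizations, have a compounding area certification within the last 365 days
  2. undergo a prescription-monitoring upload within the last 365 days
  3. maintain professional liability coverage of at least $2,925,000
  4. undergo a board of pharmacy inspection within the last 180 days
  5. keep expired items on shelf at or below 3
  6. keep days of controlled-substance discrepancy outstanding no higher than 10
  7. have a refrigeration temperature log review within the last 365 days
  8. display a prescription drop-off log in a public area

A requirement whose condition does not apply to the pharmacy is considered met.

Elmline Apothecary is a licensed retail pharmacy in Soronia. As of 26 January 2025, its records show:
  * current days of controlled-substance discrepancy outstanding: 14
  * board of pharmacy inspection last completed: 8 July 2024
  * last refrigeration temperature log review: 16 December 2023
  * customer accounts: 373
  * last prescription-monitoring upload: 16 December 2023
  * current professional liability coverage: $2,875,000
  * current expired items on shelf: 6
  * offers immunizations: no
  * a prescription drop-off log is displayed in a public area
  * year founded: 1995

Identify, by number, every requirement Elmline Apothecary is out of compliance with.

2, 3, 4, 5, 6, 7

1. condition 'offers immunizations' does not hold → requirement n/a → met
2. prescription-monitoring upload 407 days ago vs limit 365 → not met
3. professional liability coverage $2,875,000 < $2,925,000 → not met
4. board of pharmacy inspection 202 days ago vs limit 180 → not met
5. expired items on shelf 6 > 3 → not met
6. days of controlled-substance discrepancy outstanding 14 > 10 → not met
7. refrigeration temperature log review 407 days ago vs limit 365 → not met
8. prescription drop-off log present → met
Not met: 2, 3, 4, 5, 6, 7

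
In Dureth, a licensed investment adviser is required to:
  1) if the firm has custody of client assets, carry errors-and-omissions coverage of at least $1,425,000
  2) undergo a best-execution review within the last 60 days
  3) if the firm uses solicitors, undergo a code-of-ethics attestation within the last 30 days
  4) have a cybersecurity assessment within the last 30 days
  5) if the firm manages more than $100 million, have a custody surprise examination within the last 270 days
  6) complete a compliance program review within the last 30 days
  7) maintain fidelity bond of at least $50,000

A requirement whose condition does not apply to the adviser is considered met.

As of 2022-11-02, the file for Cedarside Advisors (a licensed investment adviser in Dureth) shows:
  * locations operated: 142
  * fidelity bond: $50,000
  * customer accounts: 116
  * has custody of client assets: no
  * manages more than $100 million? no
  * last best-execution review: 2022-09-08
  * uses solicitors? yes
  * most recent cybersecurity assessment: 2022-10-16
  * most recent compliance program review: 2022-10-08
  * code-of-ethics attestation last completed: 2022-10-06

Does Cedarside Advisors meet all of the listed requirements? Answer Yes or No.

1. condition 'has custody of client assets' does not hold → requirement n/a → met
2. best-execution review 55 days ago vs limit 60 → met
3. condition 'uses solicitors' holds; code-of-ethics attestation 27 days ago vs limit 30 → met
4. cybersecurity assessment 17 days ago vs limit 30 → met
5. condition 'manages more than $100 million' does not hold → requirement n/a → met
6. compliance program review 25 days ago vs limit 30 → met
7. fidelity bond $50,000 ≥ $50,000 → met
All met.

Yes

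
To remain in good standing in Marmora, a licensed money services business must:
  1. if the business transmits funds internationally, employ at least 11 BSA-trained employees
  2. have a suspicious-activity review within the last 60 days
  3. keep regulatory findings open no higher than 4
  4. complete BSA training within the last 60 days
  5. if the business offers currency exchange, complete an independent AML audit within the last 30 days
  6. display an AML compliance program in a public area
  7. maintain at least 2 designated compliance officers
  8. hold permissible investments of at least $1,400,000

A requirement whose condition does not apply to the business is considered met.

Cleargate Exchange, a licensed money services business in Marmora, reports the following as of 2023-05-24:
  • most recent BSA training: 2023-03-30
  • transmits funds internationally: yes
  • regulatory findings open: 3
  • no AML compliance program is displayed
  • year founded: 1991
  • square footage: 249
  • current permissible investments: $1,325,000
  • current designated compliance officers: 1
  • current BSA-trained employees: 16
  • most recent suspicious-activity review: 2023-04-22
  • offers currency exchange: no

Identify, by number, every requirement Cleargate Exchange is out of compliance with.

1. condition 'transmits funds internationally' holds; BSA-trained employees 16 ≥ 11 → met
2. suspicious-activity review 32 days ago vs limit 60 → met
3. regulatory findings open 3 ≤ 4 → met
4. BSA training 55 days ago vs limit 60 → met
5. condition 'offers currency exchange' does not hold → requirement n/a → met
6. AML compliance program absent → not met
7. designated compliance officers 1 < 2 → not met
8. permissible investments $1,325,000 < $1,400,000 → not met
Not met: 6, 7, 8

6, 7, 8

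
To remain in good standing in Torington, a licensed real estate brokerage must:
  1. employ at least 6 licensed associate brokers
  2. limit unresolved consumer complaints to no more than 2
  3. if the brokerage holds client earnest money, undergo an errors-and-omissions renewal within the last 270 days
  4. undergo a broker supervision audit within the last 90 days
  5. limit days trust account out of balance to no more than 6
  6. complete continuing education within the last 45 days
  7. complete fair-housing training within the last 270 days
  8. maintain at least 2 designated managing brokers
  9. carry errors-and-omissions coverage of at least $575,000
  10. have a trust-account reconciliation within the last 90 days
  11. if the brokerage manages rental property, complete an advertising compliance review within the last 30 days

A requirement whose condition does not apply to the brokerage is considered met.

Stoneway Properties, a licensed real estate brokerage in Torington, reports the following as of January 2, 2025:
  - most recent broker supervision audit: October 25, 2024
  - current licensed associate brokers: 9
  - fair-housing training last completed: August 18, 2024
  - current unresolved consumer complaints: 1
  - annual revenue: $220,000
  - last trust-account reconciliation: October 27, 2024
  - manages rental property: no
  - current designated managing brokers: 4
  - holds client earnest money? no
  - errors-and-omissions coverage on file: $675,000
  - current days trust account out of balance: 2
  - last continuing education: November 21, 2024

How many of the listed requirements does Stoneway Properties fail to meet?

1. licensed associate brokers 9 ≥ 6 → met
2. unresolved consumer complaints 1 ≤ 2 → met
3. condition 'holds client earnest money' does not hold → requirement n/a → met
4. broker supervision audit 69 days ago vs limit 90 → met
5. days trust account out of balance 2 ≤ 6 → met
6. continuing education 42 days ago vs limit 45 → met
7. fair-housing training 137 days ago vs limit 270 → met
8. designated managing brokers 4 ≥ 2 → met
9. errors-and-omissions coverage $675,000 ≥ $575,000 → met
10. trust-account reconciliation 67 days ago vs limit 90 → met
11. condition 'manages rental property' does not hold → requirement n/a → met
Not met: 0 of 11

0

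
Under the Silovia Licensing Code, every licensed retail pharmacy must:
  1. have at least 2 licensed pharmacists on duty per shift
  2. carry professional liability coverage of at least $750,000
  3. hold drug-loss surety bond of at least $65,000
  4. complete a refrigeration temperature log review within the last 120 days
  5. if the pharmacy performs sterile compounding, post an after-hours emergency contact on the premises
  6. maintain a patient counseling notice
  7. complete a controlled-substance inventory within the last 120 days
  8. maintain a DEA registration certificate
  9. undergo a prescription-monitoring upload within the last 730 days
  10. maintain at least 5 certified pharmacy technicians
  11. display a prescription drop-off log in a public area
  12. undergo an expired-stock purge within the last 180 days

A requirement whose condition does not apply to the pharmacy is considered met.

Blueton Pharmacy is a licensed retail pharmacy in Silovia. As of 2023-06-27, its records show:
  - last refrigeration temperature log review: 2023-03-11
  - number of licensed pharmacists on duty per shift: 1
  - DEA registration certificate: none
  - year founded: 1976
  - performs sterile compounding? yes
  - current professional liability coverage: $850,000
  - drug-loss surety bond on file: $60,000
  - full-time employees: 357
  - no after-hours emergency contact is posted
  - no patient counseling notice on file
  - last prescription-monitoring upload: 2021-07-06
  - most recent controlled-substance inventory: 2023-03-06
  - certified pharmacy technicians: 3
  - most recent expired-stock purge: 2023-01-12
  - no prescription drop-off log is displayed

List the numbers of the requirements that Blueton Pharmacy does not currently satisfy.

1, 3, 5, 6, 8, 10, 11

1. licensed pharmacists on duty per shift 1 < 2 → not met
2. professional liability coverage $850,000 ≥ $750,000 → met
3. drug-loss surety bond $60,000 < $65,000 → not met
4. refrigeration temperature log review 108 days ago vs limit 120 → met
5. condition 'performs sterile compounding' holds; after-hours emergency contact absent → not met
6. patient counseling notice absent → not met
7. controlled-substance inventory 113 days ago vs limit 120 → met
8. DEA registration certificate absent → not met
9. prescription-monitoring upload 721 days ago vs limit 730 → met
10. certified pharmacy technicians 3 < 5 → not met
11. prescription drop-off log absent → not met
12. expired-stock purge 166 days ago vs limit 180 → met
Not met: 1, 3, 5, 6, 8, 10, 11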